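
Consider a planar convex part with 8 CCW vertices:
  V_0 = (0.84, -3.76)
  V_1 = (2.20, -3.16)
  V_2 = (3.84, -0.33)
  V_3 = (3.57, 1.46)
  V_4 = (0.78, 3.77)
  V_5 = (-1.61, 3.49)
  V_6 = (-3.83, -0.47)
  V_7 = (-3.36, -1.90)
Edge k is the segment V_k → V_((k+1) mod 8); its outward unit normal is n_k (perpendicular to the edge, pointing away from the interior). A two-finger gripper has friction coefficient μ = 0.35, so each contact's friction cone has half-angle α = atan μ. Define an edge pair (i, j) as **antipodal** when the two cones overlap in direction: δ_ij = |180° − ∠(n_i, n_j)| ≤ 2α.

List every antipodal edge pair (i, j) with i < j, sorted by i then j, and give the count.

count = 8; pairs: (0,4), (0,5), (1,5), (2,5), (2,6), (3,6), (3,7), (4,7)

α = atan 0.35 = 19.29°;  2α = 38.58°
n_0 = (+0.4036, -0.9149)
n_1 = (+0.8652, -0.5014)
n_2 = (+0.9888, +0.1492)
n_3 = (+0.6377, +0.7703)
n_4 = (-0.1164, +0.9932)
n_5 = (-0.8723, +0.4890)
n_6 = (-0.9500, -0.3122)
n_7 = (-0.4049, -0.9143)
  (0,1): δ = 143.90°  ·
  (0,2): δ = 105.23°  ·
  (0,3): δ = 63.43°  ·
  (0,4): δ = 17.12°  ✓
  (0,5): δ = 36.92°  ✓
  (0,6): δ = 84.39°  ·
  (0,7): δ = 132.31°  ·
  (1,2): δ = 141.33°  ·
  (1,3): δ = 99.53°  ·
  (1,4): δ = 53.23°  ·
  (1,5): δ = 0.82°  ✓
  (1,6): δ = 48.29°  ·
  (1,7): δ = 96.21°  ·
  (2,3): δ = 138.20°  ·
  (2,4): δ = 91.90°  ·
  (2,5): δ = 37.85°  ✓
  (2,6): δ = 9.62°  ✓
  (2,7): δ = 57.54°  ·
  (3,4): δ = 133.69°  ·
  (3,5): δ = 79.65°  ·
  (3,6): δ = 32.18°  ✓
  (3,7): δ = 15.74°  ✓
  (4,5): δ = 125.96°  ·
  (4,6): δ = 78.49°  ·
  (4,7): δ = 30.57°  ✓
  (5,6): δ = 132.53°  ·
  (5,7): δ = 84.61°  ·
  (6,7): δ = 132.08°  ·
antipodal pairs: 8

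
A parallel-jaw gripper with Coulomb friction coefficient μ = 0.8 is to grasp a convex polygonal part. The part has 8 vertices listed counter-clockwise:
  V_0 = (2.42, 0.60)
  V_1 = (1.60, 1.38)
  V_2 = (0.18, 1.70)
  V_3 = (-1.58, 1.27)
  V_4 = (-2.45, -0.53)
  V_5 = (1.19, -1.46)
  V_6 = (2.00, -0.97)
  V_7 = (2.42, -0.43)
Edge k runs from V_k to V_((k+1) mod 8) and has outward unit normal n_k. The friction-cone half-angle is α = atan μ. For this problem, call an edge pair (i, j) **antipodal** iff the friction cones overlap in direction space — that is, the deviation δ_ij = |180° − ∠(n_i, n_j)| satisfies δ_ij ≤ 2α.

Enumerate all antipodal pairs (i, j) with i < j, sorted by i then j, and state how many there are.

α = atan 0.8 = 38.66°;  2α = 77.32°
n_0 = (+0.6892, +0.7246)
n_1 = (+0.2198, +0.9755)
n_2 = (-0.2373, +0.9714)
n_3 = (-0.9003, +0.4352)
n_4 = (-0.2475, -0.9689)
n_5 = (+0.5176, -0.8556)
n_6 = (+0.7894, -0.6139)
n_7 = (+1.0000, -0.0000)
  (0,1): δ = 149.13°  ·
  (0,2): δ = 122.70°  ·
  (0,3): δ = 72.23°  ✓
  (0,4): δ = 29.24°  ✓
  (0,5): δ = 74.74°  ✓
  (0,6): δ = 95.69°  ·
  (0,7): δ = 133.57°  ·
  (1,2): δ = 153.57°  ·
  (1,3): δ = 103.10°  ·
  (1,4): δ = 1.63°  ✓
  (1,5): δ = 43.87°  ✓
  (1,6): δ = 64.82°  ✓
  (1,7): δ = 102.70°  ·
  (2,3): δ = 129.53°  ·
  (2,4): δ = 28.06°  ✓
  (2,5): δ = 17.44°  ✓
  (2,6): δ = 38.40°  ✓
  (2,7): δ = 76.27°  ✓
  (3,4): δ = 78.54°  ·
  (3,5): δ = 33.03°  ✓
  (3,6): δ = 12.08°  ✓
  (3,7): δ = 25.80°  ✓
  (4,5): δ = 134.50°  ·
  (4,6): δ = 113.54°  ·
  (4,7): δ = 75.67°  ✓
  (5,6): δ = 159.05°  ·
  (5,7): δ = 121.17°  ·
  (6,7): δ = 142.13°  ·
antipodal pairs: 14

count = 14; pairs: (0,3), (0,4), (0,5), (1,4), (1,5), (1,6), (2,4), (2,5), (2,6), (2,7), (3,5), (3,6), (3,7), (4,7)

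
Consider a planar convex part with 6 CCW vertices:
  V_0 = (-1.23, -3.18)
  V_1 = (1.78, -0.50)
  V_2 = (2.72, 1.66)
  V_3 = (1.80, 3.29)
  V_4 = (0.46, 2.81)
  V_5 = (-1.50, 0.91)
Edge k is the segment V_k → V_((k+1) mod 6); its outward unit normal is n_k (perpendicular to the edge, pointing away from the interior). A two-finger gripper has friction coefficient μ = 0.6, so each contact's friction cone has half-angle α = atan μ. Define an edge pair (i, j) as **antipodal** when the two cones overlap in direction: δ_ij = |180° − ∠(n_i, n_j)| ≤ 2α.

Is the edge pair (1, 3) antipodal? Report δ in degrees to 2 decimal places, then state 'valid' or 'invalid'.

α = atan 0.6 = 30.96°;  2α = 61.93°
edge 1: e_1 = (+0.94, +2.16);  n_1 = (+0.9169, -0.3990)
edge 3: e_3 = (-1.34, -0.48);  n_3 = (-0.3372, +0.9414)
∠(n_1, n_3) = 133.23°
δ = |180° − 133.23°| = 46.77°
46.77° ≤ 2α = 61.93°  →  valid

δ = 46.77°, valid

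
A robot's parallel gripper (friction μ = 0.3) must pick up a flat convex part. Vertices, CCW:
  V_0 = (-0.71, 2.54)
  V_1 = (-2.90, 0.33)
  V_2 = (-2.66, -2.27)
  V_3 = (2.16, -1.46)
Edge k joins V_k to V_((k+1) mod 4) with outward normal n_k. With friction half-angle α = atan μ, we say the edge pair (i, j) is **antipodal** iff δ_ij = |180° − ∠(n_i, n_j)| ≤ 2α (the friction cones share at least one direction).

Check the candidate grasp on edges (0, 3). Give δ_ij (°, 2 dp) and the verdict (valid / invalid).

δ = 80.40°, invalid

α = atan 0.3 = 16.70°;  2α = 33.40°
edge 0: e_0 = (-2.19, -2.21);  n_0 = (-0.7103, +0.7039)
edge 3: e_3 = (-2.87, +4.00);  n_3 = (+0.8125, +0.5830)
∠(n_0, n_3) = 99.60°
δ = |180° − 99.60°| = 80.40°
80.40° > 2α = 33.40°  →  invalid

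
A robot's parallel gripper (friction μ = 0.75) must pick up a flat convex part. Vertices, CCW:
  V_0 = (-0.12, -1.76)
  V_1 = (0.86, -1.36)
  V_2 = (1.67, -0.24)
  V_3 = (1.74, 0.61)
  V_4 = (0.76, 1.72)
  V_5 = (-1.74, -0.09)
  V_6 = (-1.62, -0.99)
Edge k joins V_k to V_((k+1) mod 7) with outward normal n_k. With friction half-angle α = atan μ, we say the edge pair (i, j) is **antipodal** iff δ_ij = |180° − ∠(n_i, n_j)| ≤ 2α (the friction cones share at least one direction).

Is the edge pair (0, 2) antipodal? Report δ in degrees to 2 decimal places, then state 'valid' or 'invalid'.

δ = 116.91°, invalid

α = atan 0.75 = 36.87°;  2α = 73.74°
edge 0: e_0 = (+0.98, +0.40);  n_0 = (+0.3779, -0.9258)
edge 2: e_2 = (+0.07, +0.85);  n_2 = (+0.9966, -0.0821)
∠(n_0, n_2) = 63.09°
δ = |180° − 63.09°| = 116.91°
116.91° > 2α = 73.74°  →  invalid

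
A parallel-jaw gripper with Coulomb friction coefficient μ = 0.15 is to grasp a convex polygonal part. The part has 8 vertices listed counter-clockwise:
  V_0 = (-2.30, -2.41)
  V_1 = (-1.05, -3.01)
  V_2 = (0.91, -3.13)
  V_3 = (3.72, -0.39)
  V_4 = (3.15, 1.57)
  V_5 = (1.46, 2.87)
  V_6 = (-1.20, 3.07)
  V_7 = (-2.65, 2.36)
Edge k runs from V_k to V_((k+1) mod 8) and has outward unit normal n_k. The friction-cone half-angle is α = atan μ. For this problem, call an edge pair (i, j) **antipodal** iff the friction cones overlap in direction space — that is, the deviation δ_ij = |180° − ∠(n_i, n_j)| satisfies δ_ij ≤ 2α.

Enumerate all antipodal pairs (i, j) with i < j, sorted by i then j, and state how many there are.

count = 3; pairs: (0,4), (1,5), (3,7)

α = atan 0.15 = 8.53°;  2α = 17.06°
n_0 = (-0.4327, -0.9015)
n_1 = (-0.0611, -0.9981)
n_2 = (+0.6981, -0.7160)
n_3 = (+0.9602, +0.2792)
n_4 = (+0.6097, +0.7926)
n_5 = (+0.0750, +0.9972)
n_6 = (-0.4398, +0.8981)
n_7 = (-0.9973, -0.0732)
  (0,1): δ = 157.86°  ·
  (0,2): δ = 110.08°  ·
  (0,3): δ = 48.14°  ·
  (0,4): δ = 11.93°  ✓
  (0,5): δ = 21.34°  ·
  (0,6): δ = 51.73°  ·
  (0,7): δ = 119.84°  ·
  (1,2): δ = 132.22°  ·
  (1,3): δ = 70.28°  ·
  (1,4): δ = 34.07°  ·
  (1,5): δ = 0.80°  ✓
  (1,6): δ = 29.59°  ·
  (1,7): δ = 97.70°  ·
  (2,3): δ = 118.06°  ·
  (2,4): δ = 81.85°  ·
  (2,5): δ = 48.58°  ·
  (2,6): δ = 18.19°  ·
  (2,7): δ = 49.92°  ·
  (3,4): δ = 143.78°  ·
  (3,5): δ = 110.52°  ·
  (3,6): δ = 80.13°  ·
  (3,7): δ = 12.02°  ✓
  (4,5): δ = 146.73°  ·
  (4,6): δ = 116.34°  ·
  (4,7): δ = 48.23°  ·
  (5,6): δ = 149.61°  ·
  (5,7): δ = 81.50°  ·
  (6,7): δ = 111.89°  ·
antipodal pairs: 3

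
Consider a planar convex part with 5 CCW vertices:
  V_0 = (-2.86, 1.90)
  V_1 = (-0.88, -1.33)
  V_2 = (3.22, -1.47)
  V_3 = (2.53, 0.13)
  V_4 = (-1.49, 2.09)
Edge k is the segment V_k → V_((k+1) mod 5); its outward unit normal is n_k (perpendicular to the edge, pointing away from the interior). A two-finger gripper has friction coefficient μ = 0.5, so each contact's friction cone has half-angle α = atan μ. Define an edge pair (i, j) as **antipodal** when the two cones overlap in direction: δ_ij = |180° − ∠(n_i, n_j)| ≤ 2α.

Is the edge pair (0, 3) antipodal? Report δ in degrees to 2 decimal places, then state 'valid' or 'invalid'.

δ = 32.50°, valid

α = atan 0.5 = 26.57°;  2α = 53.13°
edge 0: e_0 = (+1.98, -3.23);  n_0 = (-0.8526, -0.5226)
edge 3: e_3 = (-4.02, +1.96);  n_3 = (+0.4382, +0.8989)
∠(n_0, n_3) = 147.50°
δ = |180° − 147.50°| = 32.50°
32.50° ≤ 2α = 53.13°  →  valid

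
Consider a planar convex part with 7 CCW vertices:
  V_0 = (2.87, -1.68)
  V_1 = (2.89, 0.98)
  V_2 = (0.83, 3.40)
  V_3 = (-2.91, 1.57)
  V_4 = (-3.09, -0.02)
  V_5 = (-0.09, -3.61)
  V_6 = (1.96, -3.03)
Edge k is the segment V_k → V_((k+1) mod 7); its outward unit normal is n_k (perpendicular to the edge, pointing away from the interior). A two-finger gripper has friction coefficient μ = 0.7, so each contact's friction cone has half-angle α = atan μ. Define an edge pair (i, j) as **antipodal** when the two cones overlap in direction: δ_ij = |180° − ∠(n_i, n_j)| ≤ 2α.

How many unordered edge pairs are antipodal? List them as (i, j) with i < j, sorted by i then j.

count = 10; pairs: (0,2), (0,3), (0,4), (1,3), (1,4), (1,5), (2,5), (2,6), (3,5), (3,6)

α = atan 0.7 = 34.99°;  2α = 69.98°
n_0 = (+1.0000, -0.0075)
n_1 = (+0.7615, +0.6482)
n_2 = (-0.4395, +0.8982)
n_3 = (-0.9937, +0.1125)
n_4 = (-0.7673, -0.6412)
n_5 = (+0.2722, -0.9622)
n_6 = (+0.8292, -0.5589)
  (0,1): δ = 139.16°  ·
  (0,2): δ = 63.50°  ✓
  (0,3): δ = 6.03°  ✓
  (0,4): δ = 40.31°  ✓
  (0,5): δ = 106.23°  ·
  (0,6): δ = 146.45°  ·
  (1,2): δ = 104.33°  ·
  (1,3): δ = 46.86°  ✓
  (1,4): δ = 0.52°  ✓
  (1,5): δ = 65.39°  ✓
  (1,6): δ = 105.61°  ·
  (2,3): δ = 122.53°  ·
  (2,4): δ = 76.19°  ·
  (2,5): δ = 10.28°  ✓
  (2,6): δ = 29.94°  ✓
  (3,4): δ = 133.66°  ·
  (3,5): δ = 67.74°  ✓
  (3,6): δ = 27.52°  ✓
  (4,5): δ = 114.09°  ·
  (4,6): δ = 73.87°  ·
  (5,6): δ = 139.78°  ·
antipodal pairs: 10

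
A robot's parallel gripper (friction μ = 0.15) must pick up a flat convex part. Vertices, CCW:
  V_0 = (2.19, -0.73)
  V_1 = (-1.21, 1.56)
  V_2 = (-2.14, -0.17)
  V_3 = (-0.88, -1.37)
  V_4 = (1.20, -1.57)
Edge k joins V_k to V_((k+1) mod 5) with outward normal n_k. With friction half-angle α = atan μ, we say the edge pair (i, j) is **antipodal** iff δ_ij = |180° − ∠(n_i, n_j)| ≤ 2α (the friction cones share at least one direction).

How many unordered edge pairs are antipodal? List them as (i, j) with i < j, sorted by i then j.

α = atan 0.15 = 8.53°;  2α = 17.06°
n_0 = (+0.5586, +0.8294)
n_1 = (-0.8808, +0.4735)
n_2 = (-0.6897, -0.7241)
n_3 = (-0.0957, -0.9954)
n_4 = (+0.6470, -0.7625)
  (0,1): δ = 84.30°  ·
  (0,2): δ = 9.64°  ✓
  (0,3): δ = 28.47°  ·
  (0,4): δ = 74.28°  ·
  (1,2): δ = 105.34°  ·
  (1,3): δ = 67.23°  ·
  (1,4): δ = 21.42°  ·
  (2,3): δ = 141.89°  ·
  (2,4): δ = 96.08°  ·
  (3,4): δ = 134.19°  ·
antipodal pairs: 1

count = 1; pairs: (0,2)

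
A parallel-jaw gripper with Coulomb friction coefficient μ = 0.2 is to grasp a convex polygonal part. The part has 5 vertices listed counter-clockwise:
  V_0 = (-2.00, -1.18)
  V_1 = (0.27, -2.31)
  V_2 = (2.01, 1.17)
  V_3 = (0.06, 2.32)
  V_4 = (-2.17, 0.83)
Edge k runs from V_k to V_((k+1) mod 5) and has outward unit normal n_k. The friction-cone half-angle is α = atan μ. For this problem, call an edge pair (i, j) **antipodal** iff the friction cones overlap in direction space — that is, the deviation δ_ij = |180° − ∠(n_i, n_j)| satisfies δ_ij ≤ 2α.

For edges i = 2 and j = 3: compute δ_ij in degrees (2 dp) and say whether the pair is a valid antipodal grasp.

δ = 115.72°, invalid

α = atan 0.2 = 11.31°;  2α = 22.62°
edge 2: e_2 = (-1.95, +1.15);  n_2 = (+0.5080, +0.8614)
edge 3: e_3 = (-2.23, -1.49);  n_3 = (-0.5556, +0.8315)
∠(n_2, n_3) = 64.28°
δ = |180° − 64.28°| = 115.72°
115.72° > 2α = 22.62°  →  invalid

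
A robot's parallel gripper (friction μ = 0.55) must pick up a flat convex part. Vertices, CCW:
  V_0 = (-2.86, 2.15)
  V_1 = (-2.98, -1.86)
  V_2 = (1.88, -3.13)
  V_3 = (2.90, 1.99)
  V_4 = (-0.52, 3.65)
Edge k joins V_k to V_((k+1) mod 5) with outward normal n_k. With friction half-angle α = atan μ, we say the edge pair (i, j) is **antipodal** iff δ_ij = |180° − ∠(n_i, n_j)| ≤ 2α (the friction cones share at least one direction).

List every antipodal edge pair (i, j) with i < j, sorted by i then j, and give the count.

count = 4; pairs: (0,2), (1,3), (1,4), (2,4)

α = atan 0.55 = 28.81°;  2α = 57.62°
n_0 = (-0.9996, +0.0299)
n_1 = (-0.2528, -0.9675)
n_2 = (+0.9807, -0.1954)
n_3 = (+0.4367, +0.8996)
n_4 = (-0.5397, +0.8419)
  (0,1): δ = 102.93°  ·
  (0,2): δ = 9.55°  ✓
  (0,3): δ = 65.82°  ·
  (0,4): δ = 124.37°  ·
  (1,2): δ = 86.62°  ·
  (1,3): δ = 11.25°  ✓
  (1,4): δ = 47.31°  ✓
  (2,3): δ = 104.62°  ·
  (2,4): δ = 46.07°  ✓
  (3,4): δ = 121.45°  ·
antipodal pairs: 4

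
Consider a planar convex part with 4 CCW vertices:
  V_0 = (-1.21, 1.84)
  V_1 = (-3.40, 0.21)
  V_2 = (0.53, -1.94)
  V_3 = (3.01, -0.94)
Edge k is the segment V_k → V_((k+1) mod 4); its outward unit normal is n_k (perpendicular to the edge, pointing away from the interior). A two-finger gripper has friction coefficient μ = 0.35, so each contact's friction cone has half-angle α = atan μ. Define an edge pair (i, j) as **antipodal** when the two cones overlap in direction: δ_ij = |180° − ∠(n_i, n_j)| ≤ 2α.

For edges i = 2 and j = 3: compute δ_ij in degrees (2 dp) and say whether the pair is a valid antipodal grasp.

δ = 55.34°, invalid

α = atan 0.35 = 19.29°;  2α = 38.58°
edge 2: e_2 = (+2.48, +1.00);  n_2 = (+0.3740, -0.9274)
edge 3: e_3 = (-4.22, +2.78);  n_3 = (+0.5501, +0.8351)
∠(n_2, n_3) = 124.66°
δ = |180° − 124.66°| = 55.34°
55.34° > 2α = 38.58°  →  invalid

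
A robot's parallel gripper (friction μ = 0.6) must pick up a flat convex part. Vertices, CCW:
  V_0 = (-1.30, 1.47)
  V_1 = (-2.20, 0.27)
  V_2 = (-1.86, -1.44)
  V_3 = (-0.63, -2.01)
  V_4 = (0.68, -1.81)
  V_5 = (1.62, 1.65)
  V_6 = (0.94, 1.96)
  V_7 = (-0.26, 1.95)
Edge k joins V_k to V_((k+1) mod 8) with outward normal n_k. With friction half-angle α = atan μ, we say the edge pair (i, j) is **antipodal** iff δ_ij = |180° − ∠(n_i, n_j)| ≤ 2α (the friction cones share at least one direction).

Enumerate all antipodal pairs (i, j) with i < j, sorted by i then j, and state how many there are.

α = atan 0.6 = 30.96°;  2α = 61.93°
n_0 = (-0.8000, +0.6000)
n_1 = (-0.9808, -0.1950)
n_2 = (-0.4205, -0.9073)
n_3 = (+0.1509, -0.9885)
n_4 = (+0.9650, -0.2622)
n_5 = (+0.4148, +0.9099)
n_6 = (-0.0083, +1.0000)
n_7 = (-0.4191, +0.9080)
  (0,1): δ = 131.88°  ·
  (0,2): δ = 77.99°  ·
  (0,3): δ = 44.45°  ✓
  (0,4): δ = 21.67°  ✓
  (0,5): δ = 102.36°  ·
  (0,6): δ = 127.35°  ·
  (0,7): δ = 151.65°  ·
  (1,2): δ = 126.11°  ·
  (1,3): δ = 92.57°  ·
  (1,4): δ = 26.44°  ✓
  (1,5): δ = 54.25°  ✓
  (1,6): δ = 79.23°  ·
  (1,7): δ = 103.53°  ·
  (2,3): δ = 146.46°  ·
  (2,4): δ = 80.34°  ·
  (2,5): δ = 0.36°  ✓
  (2,6): δ = 25.34°  ✓
  (2,7): δ = 49.64°  ✓
  (3,4): δ = 113.88°  ·
  (3,5): δ = 33.19°  ✓
  (3,6): δ = 8.20°  ✓
  (3,7): δ = 16.09°  ✓
  (4,5): δ = 99.31°  ·
  (4,6): δ = 74.32°  ·
  (4,7): δ = 50.03°  ✓
  (5,6): δ = 155.02°  ·
  (5,7): δ = 130.72°  ·
  (6,7): δ = 155.70°  ·
antipodal pairs: 11

count = 11; pairs: (0,3), (0,4), (1,4), (1,5), (2,5), (2,6), (2,7), (3,5), (3,6), (3,7), (4,7)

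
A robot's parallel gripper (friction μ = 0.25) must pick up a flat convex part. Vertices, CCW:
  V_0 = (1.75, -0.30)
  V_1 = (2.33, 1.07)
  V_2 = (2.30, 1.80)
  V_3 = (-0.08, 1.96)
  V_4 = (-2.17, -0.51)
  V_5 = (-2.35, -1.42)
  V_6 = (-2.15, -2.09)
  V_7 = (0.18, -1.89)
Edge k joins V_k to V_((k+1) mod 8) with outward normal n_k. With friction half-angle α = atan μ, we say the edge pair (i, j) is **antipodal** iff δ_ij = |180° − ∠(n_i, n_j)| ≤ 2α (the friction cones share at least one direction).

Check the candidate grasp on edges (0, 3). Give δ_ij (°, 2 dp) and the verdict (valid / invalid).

α = atan 0.25 = 14.04°;  2α = 28.07°
edge 0: e_0 = (+0.58, +1.37);  n_0 = (+0.9209, -0.3899)
edge 3: e_3 = (-2.09, -2.47);  n_3 = (-0.7634, +0.6459)
∠(n_0, n_3) = 162.71°
δ = |180° − 162.71°| = 17.29°
17.29° ≤ 2α = 28.07°  →  valid

δ = 17.29°, valid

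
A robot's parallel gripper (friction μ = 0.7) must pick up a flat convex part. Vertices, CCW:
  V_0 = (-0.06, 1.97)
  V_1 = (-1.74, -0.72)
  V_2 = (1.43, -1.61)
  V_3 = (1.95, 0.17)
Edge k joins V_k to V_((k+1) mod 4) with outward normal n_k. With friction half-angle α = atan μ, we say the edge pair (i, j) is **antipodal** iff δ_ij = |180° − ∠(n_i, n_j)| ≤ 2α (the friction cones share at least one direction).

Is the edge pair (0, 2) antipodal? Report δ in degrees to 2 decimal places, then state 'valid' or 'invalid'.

α = atan 0.7 = 34.99°;  2α = 69.98°
edge 0: e_0 = (-1.68, -2.69);  n_0 = (-0.8482, +0.5297)
edge 2: e_2 = (+0.52, +1.78);  n_2 = (+0.9599, -0.2804)
∠(n_0, n_2) = 164.30°
δ = |180° − 164.30°| = 15.70°
15.70° ≤ 2α = 69.98°  →  valid

δ = 15.70°, valid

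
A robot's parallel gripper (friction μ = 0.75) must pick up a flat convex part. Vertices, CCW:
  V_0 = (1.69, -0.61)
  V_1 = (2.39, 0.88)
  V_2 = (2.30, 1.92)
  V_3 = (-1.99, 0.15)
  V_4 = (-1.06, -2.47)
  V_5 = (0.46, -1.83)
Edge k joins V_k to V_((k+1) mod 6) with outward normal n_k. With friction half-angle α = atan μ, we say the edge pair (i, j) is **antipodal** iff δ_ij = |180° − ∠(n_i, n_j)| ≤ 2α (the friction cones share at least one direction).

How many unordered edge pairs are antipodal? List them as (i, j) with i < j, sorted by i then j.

count = 7; pairs: (0,2), (0,3), (1,2), (1,3), (2,4), (2,5), (3,5)

α = atan 0.75 = 36.87°;  2α = 73.74°
n_0 = (+0.9051, -0.4252)
n_1 = (+0.9963, +0.0862)
n_2 = (-0.3814, +0.9244)
n_3 = (-0.9424, -0.3345)
n_4 = (+0.3881, -0.9216)
n_5 = (+0.7042, -0.7100)
  (0,1): δ = 149.89°  ·
  (0,2): δ = 42.42°  ✓
  (0,3): δ = 44.71°  ✓
  (0,4): δ = 138.00°  ·
  (0,5): δ = 159.93°  ·
  (1,2): δ = 72.53°  ✓
  (1,3): δ = 14.60°  ✓
  (1,4): δ = 107.89°  ·
  (1,5): δ = 129.82°  ·
  (2,3): δ = 92.88°  ·
  (2,4): δ = 0.41°  ✓
  (2,5): δ = 22.35°  ✓
  (3,4): δ = 86.71°  ·
  (3,5): δ = 64.78°  ✓
  (4,5): δ = 158.07°  ·
antipodal pairs: 7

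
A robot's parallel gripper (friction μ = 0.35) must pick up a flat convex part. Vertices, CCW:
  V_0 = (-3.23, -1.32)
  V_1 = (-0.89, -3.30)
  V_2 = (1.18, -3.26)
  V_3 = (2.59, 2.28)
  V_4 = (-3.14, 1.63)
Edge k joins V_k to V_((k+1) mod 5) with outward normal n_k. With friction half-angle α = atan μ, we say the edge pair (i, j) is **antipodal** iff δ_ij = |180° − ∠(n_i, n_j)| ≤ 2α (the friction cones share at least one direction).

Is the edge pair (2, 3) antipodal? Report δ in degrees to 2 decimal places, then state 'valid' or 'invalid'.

α = atan 0.35 = 19.29°;  2α = 38.58°
edge 2: e_2 = (+1.41, +5.54);  n_2 = (+0.9691, -0.2466)
edge 3: e_3 = (-5.73, -0.65);  n_3 = (-0.1127, +0.9936)
∠(n_2, n_3) = 110.75°
δ = |180° − 110.75°| = 69.25°
69.25° > 2α = 38.58°  →  invalid

δ = 69.25°, invalid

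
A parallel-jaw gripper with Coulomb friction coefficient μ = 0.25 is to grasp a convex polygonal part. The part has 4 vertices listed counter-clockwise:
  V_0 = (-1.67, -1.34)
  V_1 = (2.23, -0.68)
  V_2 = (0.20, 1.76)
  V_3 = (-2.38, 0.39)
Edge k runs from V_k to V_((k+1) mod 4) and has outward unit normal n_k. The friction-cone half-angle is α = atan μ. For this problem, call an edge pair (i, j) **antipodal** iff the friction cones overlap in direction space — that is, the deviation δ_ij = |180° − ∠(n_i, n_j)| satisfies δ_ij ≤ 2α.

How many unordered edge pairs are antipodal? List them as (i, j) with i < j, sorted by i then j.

count = 2; pairs: (0,2), (1,3)

α = atan 0.25 = 14.04°;  2α = 28.07°
n_0 = (+0.1669, -0.9860)
n_1 = (+0.7687, +0.6396)
n_2 = (-0.4690, +0.8832)
n_3 = (-0.9251, -0.3797)
  (0,1): δ = 59.85°  ·
  (0,2): δ = 18.36°  ✓
  (0,3): δ = 102.71°  ·
  (1,2): δ = 101.79°  ·
  (1,3): δ = 17.45°  ✓
  (2,3): δ = 95.66°  ·
antipodal pairs: 2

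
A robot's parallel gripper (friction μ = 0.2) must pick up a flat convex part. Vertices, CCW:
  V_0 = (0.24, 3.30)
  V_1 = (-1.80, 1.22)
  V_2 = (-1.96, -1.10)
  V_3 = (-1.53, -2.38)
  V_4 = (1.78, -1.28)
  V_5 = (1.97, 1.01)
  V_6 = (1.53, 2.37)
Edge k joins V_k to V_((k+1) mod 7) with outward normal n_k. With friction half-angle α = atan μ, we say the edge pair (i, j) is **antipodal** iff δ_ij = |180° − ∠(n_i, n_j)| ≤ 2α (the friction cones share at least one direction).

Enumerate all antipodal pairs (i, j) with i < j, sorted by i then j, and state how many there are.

count = 3; pairs: (1,4), (1,5), (2,5)

α = atan 0.2 = 11.31°;  2α = 22.62°
n_0 = (-0.7139, +0.7002)
n_1 = (-0.9976, +0.0688)
n_2 = (-0.9479, -0.3184)
n_3 = (+0.3154, -0.9490)
n_4 = (+0.9966, -0.0827)
n_5 = (+0.9514, +0.3078)
n_6 = (+0.5848, +0.8112)
  (0,1): δ = 139.50°  ·
  (0,2): δ = 116.99°  ·
  (0,3): δ = 27.17°  ·
  (0,4): δ = 39.70°  ·
  (0,5): δ = 62.37°  ·
  (0,6): δ = 98.65°  ·
  (1,2): δ = 157.49°  ·
  (1,3): δ = 67.67°  ·
  (1,4): δ = 0.80°  ✓
  (1,5): δ = 21.87°  ✓
  (1,6): δ = 58.16°  ·
  (2,3): δ = 90.19°  ·
  (2,4): δ = 23.31°  ·
  (2,5): δ = 0.64°  ✓
  (2,6): δ = 35.64°  ·
  (3,4): δ = 113.13°  ·
  (3,5): δ = 90.46°  ·
  (3,6): δ = 54.17°  ·
  (4,5): δ = 157.33°  ·
  (4,6): δ = 121.05°  ·
  (5,6): δ = 143.72°  ·
antipodal pairs: 3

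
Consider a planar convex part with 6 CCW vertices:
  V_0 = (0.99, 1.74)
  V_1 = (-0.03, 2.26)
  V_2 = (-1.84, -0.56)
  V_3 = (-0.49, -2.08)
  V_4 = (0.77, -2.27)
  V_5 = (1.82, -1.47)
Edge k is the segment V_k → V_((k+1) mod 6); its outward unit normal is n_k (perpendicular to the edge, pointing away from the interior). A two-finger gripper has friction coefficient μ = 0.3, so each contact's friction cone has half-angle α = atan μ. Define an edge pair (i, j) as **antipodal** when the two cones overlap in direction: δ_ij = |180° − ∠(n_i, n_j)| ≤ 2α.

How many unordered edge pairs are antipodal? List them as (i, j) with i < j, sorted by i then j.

α = atan 0.3 = 16.70°;  2α = 33.40°
n_0 = (+0.4542, +0.8909)
n_1 = (-0.8416, +0.5402)
n_2 = (-0.7477, -0.6641)
n_3 = (-0.1491, -0.9888)
n_4 = (+0.6060, -0.7954)
n_5 = (+0.9682, +0.2503)
  (0,1): δ = 95.68°  ·
  (0,2): δ = 21.38°  ✓
  (0,3): δ = 18.44°  ✓
  (0,4): δ = 64.32°  ·
  (0,5): δ = 131.51°  ·
  (1,2): δ = 105.70°  ·
  (1,3): δ = 65.88°  ·
  (1,4): δ = 20.00°  ✓
  (1,5): δ = 47.19°  ·
  (2,3): δ = 140.19°  ·
  (2,4): δ = 94.31°  ·
  (2,5): δ = 27.11°  ✓
  (3,4): δ = 134.12°  ·
  (3,5): δ = 66.93°  ·
  (4,5): δ = 112.81°  ·
antipodal pairs: 4

count = 4; pairs: (0,2), (0,3), (1,4), (2,5)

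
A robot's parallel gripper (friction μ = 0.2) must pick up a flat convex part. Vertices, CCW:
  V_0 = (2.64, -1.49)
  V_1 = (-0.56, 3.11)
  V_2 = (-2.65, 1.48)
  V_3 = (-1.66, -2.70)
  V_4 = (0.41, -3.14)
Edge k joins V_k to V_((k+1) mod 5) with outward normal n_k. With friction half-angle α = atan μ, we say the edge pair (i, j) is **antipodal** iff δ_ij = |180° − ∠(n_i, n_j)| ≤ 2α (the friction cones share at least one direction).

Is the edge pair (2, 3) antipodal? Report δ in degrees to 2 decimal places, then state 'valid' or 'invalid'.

α = atan 0.2 = 11.31°;  2α = 22.62°
edge 2: e_2 = (+0.99, -4.18);  n_2 = (-0.9731, -0.2305)
edge 3: e_3 = (+2.07, -0.44);  n_3 = (-0.2079, -0.9781)
∠(n_2, n_3) = 64.68°
δ = |180° − 64.68°| = 115.32°
115.32° > 2α = 22.62°  →  invalid

δ = 115.32°, invalid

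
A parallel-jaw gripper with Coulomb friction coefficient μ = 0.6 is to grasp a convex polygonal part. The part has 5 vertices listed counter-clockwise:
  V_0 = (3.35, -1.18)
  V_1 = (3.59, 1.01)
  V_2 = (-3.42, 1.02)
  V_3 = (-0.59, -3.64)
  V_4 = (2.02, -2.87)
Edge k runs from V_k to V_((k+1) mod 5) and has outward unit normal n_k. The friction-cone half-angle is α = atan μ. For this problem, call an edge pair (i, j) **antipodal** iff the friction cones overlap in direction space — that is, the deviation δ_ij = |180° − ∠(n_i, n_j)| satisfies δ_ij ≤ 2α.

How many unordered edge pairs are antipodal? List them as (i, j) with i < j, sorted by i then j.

α = atan 0.6 = 30.96°;  2α = 61.93°
n_0 = (+0.9940, -0.1089)
n_1 = (+0.0014, +1.0000)
n_2 = (-0.8547, -0.5191)
n_3 = (+0.2830, -0.9591)
n_4 = (+0.7858, -0.6184)
  (0,1): δ = 83.83°  ·
  (0,2): δ = 37.52°  ✓
  (0,3): δ = 112.69°  ·
  (0,4): δ = 148.05°  ·
  (1,2): δ = 58.65°  ✓
  (1,3): δ = 16.52°  ✓
  (1,4): δ = 51.88°  ✓
  (2,3): δ = 104.83°  ·
  (2,4): δ = 69.47°  ·
  (3,4): δ = 144.64°  ·
antipodal pairs: 4

count = 4; pairs: (0,2), (1,2), (1,3), (1,4)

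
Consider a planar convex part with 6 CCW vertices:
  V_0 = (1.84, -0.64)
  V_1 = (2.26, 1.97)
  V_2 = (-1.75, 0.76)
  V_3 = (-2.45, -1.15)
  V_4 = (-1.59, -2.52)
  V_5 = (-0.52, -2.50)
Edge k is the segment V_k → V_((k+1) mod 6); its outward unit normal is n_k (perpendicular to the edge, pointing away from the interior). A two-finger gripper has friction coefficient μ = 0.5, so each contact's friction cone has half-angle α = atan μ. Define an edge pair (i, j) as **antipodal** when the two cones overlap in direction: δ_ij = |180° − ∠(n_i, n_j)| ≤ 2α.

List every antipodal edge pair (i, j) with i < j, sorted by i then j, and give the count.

count = 5; pairs: (0,2), (0,3), (1,4), (1,5), (2,5)

α = atan 0.5 = 26.57°;  2α = 53.13°
n_0 = (+0.9873, -0.1589)
n_1 = (-0.2889, +0.9574)
n_2 = (-0.9389, +0.3441)
n_3 = (-0.8470, -0.5317)
n_4 = (+0.0187, -0.9998)
n_5 = (+0.6190, -0.7854)
  (0,1): δ = 64.07°  ·
  (0,2): δ = 10.99°  ✓
  (0,3): δ = 41.26°  ✓
  (0,4): δ = 100.21°  ·
  (0,5): δ = 137.38°  ·
  (1,2): δ = 126.92°  ·
  (1,3): δ = 74.67°  ·
  (1,4): δ = 15.72°  ✓
  (1,5): δ = 21.45°  ✓
  (2,3): δ = 127.75°  ·
  (2,4): δ = 68.80°  ·
  (2,5): δ = 31.63°  ✓
  (3,4): δ = 121.05°  ·
  (3,5): δ = 83.88°  ·
  (4,5): δ = 142.83°  ·
antipodal pairs: 5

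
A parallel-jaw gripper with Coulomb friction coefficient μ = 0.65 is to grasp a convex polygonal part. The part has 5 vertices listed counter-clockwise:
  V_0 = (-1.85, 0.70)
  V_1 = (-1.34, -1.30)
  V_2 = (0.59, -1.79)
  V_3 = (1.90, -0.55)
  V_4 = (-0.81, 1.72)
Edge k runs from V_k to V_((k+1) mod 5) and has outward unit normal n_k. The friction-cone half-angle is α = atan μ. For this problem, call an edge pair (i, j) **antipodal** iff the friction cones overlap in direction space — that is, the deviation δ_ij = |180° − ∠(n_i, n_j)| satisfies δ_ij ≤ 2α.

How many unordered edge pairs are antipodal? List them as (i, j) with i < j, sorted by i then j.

α = atan 0.65 = 33.02°;  2α = 66.05°
n_0 = (-0.9690, -0.2471)
n_1 = (-0.2461, -0.9692)
n_2 = (+0.6874, -0.7262)
n_3 = (+0.6421, +0.7666)
n_4 = (-0.7002, +0.7139)
  (0,1): δ = 118.55°  ·
  (0,2): δ = 60.88°  ✓
  (0,3): δ = 35.74°  ✓
  (0,4): δ = 120.14°  ·
  (1,2): δ = 122.33°  ·
  (1,3): δ = 25.71°  ✓
  (1,4): δ = 58.69°  ✓
  (2,3): δ = 83.38°  ·
  (2,4): δ = 1.02°  ✓
  (3,4): δ = 95.61°  ·
antipodal pairs: 5

count = 5; pairs: (0,2), (0,3), (1,3), (1,4), (2,4)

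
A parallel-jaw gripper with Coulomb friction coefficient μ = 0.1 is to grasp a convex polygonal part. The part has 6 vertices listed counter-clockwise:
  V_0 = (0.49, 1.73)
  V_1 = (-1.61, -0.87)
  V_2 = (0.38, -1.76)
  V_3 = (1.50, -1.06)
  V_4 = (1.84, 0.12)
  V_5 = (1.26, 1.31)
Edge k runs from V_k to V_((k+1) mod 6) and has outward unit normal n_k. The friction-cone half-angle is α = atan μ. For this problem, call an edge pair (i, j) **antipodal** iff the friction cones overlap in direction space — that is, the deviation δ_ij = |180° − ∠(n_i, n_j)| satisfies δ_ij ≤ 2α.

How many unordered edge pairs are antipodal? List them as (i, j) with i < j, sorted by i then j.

count = 1; pairs: (1,5)

α = atan 0.1 = 5.71°;  2α = 11.42°
n_0 = (-0.7779, +0.6283)
n_1 = (-0.4083, -0.9129)
n_2 = (+0.5300, -0.8480)
n_3 = (+0.9609, -0.2769)
n_4 = (+0.8989, +0.4381)
n_5 = (+0.4789, +0.8779)
  (0,1): δ = 75.17°  ·
  (0,2): δ = 19.07°  ·
  (0,3): δ = 22.85°  ·
  (0,4): δ = 64.91°  ·
  (0,5): δ = 100.32°  ·
  (1,2): δ = 123.90°  ·
  (1,3): δ = 81.98°  ·
  (1,4): δ = 39.92°  ·
  (1,5): δ = 4.51°  ✓
  (2,3): δ = 138.08°  ·
  (2,4): δ = 96.02°  ·
  (2,5): δ = 60.62°  ·
  (3,4): δ = 137.94°  ·
  (3,5): δ = 102.54°  ·
  (4,5): δ = 144.59°  ·
antipodal pairs: 1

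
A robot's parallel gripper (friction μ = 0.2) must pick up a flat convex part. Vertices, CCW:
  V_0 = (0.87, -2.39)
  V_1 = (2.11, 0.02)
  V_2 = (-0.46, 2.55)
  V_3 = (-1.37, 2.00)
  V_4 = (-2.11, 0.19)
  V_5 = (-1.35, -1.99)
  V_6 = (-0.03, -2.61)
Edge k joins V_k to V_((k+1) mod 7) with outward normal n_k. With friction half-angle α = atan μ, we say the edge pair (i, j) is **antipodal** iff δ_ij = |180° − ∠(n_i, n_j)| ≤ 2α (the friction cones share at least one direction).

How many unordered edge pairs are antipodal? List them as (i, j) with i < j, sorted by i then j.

α = atan 0.2 = 11.31°;  2α = 22.62°
n_0 = (+0.8892, -0.4575)
n_1 = (+0.7015, +0.7126)
n_2 = (-0.5173, +0.8558)
n_3 = (-0.9256, +0.3784)
n_4 = (-0.9443, -0.3292)
n_5 = (-0.4251, -0.9051)
n_6 = (+0.2375, -0.9714)
  (0,1): δ = 107.32°  ·
  (0,2): δ = 31.62°  ·
  (0,3): δ = 4.99°  ✓
  (0,4): δ = 46.45°  ·
  (0,5): δ = 92.07°  ·
  (0,6): δ = 130.96°  ·
  (1,2): δ = 104.30°  ·
  (1,3): δ = 67.69°  ·
  (1,4): δ = 26.23°  ·
  (1,5): δ = 19.39°  ✓
  (1,6): δ = 58.29°  ·
  (2,3): δ = 143.39°  ·
  (2,4): δ = 101.93°  ·
  (2,5): δ = 56.31°  ·
  (2,6): δ = 17.41°  ✓
  (3,4): δ = 138.54°  ·
  (3,5): δ = 92.92°  ·
  (3,6): δ = 54.03°  ·
  (4,5): δ = 134.38°  ·
  (4,6): δ = 95.48°  ·
  (5,6): δ = 141.10°  ·
antipodal pairs: 3

count = 3; pairs: (0,3), (1,5), (2,6)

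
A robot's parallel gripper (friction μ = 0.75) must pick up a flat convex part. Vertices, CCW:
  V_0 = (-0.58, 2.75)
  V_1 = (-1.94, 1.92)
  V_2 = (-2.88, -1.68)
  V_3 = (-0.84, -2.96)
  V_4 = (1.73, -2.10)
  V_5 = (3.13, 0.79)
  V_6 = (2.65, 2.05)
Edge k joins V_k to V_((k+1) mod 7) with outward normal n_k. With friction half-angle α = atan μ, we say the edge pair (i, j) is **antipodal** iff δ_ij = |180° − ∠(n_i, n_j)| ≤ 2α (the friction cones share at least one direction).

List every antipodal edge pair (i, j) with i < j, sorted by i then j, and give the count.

α = atan 0.75 = 36.87°;  2α = 73.74°
n_0 = (-0.5209, +0.8536)
n_1 = (-0.9676, +0.2526)
n_2 = (-0.5315, -0.8471)
n_3 = (+0.3173, -0.9483)
n_4 = (+0.9000, -0.4360)
n_5 = (+0.9345, +0.3560)
n_6 = (+0.2118, +0.9773)
  (0,1): δ = 136.03°  ·
  (0,2): δ = 63.50°  ✓
  (0,3): δ = 12.89°  ✓
  (0,4): δ = 32.76°  ✓
  (0,5): δ = 79.46°  ·
  (0,6): δ = 136.38°  ·
  (1,2): δ = 107.47°  ·
  (1,3): δ = 56.86°  ✓
  (1,4): δ = 11.21°  ✓
  (1,5): δ = 35.49°  ✓
  (1,6): δ = 92.41°  ·
  (2,3): δ = 129.39°  ·
  (2,4): δ = 83.74°  ·
  (2,5): δ = 37.04°  ✓
  (2,6): δ = 19.88°  ✓
  (3,4): δ = 134.35°  ·
  (3,5): δ = 87.65°  ·
  (3,6): δ = 30.73°  ✓
  (4,5): δ = 133.30°  ·
  (4,6): δ = 76.38°  ·
  (5,6): δ = 123.08°  ·
antipodal pairs: 9

count = 9; pairs: (0,2), (0,3), (0,4), (1,3), (1,4), (1,5), (2,5), (2,6), (3,6)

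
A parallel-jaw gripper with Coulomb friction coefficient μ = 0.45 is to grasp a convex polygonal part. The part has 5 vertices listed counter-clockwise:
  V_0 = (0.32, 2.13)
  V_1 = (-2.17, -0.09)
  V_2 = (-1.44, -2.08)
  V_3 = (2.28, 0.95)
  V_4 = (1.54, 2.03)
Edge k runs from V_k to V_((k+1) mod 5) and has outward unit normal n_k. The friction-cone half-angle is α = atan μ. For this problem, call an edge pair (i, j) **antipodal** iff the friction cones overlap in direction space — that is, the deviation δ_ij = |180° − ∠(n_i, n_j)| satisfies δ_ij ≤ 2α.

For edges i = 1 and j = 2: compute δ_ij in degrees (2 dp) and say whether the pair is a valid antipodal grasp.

δ = 70.98°, invalid

α = atan 0.45 = 24.23°;  2α = 48.46°
edge 1: e_1 = (+0.73, -1.99);  n_1 = (-0.9388, -0.3444)
edge 2: e_2 = (+3.72, +3.03);  n_2 = (+0.6315, -0.7753)
∠(n_1, n_2) = 109.02°
δ = |180° − 109.02°| = 70.98°
70.98° > 2α = 48.46°  →  invalid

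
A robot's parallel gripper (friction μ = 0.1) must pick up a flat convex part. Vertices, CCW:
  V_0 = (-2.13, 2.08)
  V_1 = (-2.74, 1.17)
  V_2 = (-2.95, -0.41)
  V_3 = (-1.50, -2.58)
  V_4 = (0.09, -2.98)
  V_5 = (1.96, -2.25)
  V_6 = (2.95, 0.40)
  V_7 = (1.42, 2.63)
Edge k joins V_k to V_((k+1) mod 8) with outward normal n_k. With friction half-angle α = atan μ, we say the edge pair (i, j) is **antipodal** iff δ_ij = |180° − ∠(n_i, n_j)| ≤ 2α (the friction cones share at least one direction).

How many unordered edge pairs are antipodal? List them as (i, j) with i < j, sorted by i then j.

α = atan 0.1 = 5.71°;  2α = 11.42°
n_0 = (-0.8306, +0.5568)
n_1 = (-0.9913, +0.1318)
n_2 = (-0.8315, -0.5556)
n_3 = (-0.2440, -0.9698)
n_4 = (+0.3636, -0.9315)
n_5 = (+0.9368, -0.3500)
n_6 = (+0.8246, +0.5657)
n_7 = (-0.1531, +0.9882)
  (0,1): δ = 153.74°  ·
  (0,2): δ = 112.41°  ·
  (0,3): δ = 70.29°  ·
  (0,4): δ = 34.84°  ·
  (0,5): δ = 13.35°  ·
  (0,6): δ = 68.29°  ·
  (0,7): δ = 132.64°  ·
  (1,2): δ = 138.68°  ·
  (1,3): δ = 96.55°  ·
  (1,4): δ = 61.10°  ·
  (1,5): δ = 12.91°  ·
  (1,6): δ = 42.02°  ·
  (1,7): δ = 106.38°  ·
  (2,3): δ = 137.87°  ·
  (2,4): δ = 102.43°  ·
  (2,5): δ = 54.24°  ·
  (2,6): δ = 0.70°  ✓
  (2,7): δ = 65.06°  ·
  (3,4): δ = 144.55°  ·
  (3,5): δ = 96.36°  ·
  (3,6): δ = 41.43°  ·
  (3,7): δ = 22.93°  ·
  (4,5): δ = 131.81°  ·
  (4,6): δ = 76.87°  ·
  (4,7): δ = 12.52°  ·
  (5,6): δ = 125.06°  ·
  (5,7): δ = 60.71°  ·
  (6,7): δ = 115.65°  ·
antipodal pairs: 1

count = 1; pairs: (2,6)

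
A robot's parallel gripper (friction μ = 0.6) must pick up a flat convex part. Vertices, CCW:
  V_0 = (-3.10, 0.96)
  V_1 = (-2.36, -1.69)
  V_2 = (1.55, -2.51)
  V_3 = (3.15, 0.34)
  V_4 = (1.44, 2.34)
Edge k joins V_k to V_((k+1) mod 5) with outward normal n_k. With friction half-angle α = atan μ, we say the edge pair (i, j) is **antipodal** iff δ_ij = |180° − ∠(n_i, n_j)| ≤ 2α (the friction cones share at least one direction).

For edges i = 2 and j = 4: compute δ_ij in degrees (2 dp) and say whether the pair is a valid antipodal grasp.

δ = 43.78°, valid

α = atan 0.6 = 30.96°;  2α = 61.93°
edge 2: e_2 = (+1.60, +2.85);  n_2 = (+0.8720, -0.4895)
edge 4: e_4 = (-4.54, -1.38);  n_4 = (-0.2908, +0.9568)
∠(n_2, n_4) = 136.22°
δ = |180° − 136.22°| = 43.78°
43.78° ≤ 2α = 61.93°  →  valid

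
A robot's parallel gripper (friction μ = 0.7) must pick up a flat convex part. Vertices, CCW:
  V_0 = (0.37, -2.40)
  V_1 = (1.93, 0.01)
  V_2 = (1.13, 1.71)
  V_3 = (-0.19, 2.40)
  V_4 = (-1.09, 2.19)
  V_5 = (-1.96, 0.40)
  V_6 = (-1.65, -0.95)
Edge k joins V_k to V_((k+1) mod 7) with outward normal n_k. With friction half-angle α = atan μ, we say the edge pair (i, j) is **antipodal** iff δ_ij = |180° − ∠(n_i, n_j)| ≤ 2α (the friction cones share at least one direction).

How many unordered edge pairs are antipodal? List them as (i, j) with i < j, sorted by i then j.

count = 9; pairs: (0,3), (0,4), (0,5), (1,4), (1,5), (1,6), (2,5), (2,6), (3,6)

α = atan 0.7 = 34.99°;  2α = 69.98°
n_0 = (+0.8395, -0.5434)
n_1 = (+0.9048, +0.4258)
n_2 = (+0.4633, +0.8862)
n_3 = (-0.2272, +0.9738)
n_4 = (-0.8994, +0.4371)
n_5 = (-0.9746, -0.2238)
n_6 = (-0.5831, -0.8124)
  (0,1): δ = 121.88°  ·
  (0,2): δ = 84.68°  ·
  (0,3): δ = 43.95°  ✓
  (0,4): δ = 6.99°  ✓
  (0,5): δ = 45.85°  ✓
  (0,6): δ = 87.24°  ·
  (1,2): δ = 142.80°  ·
  (1,3): δ = 102.07°  ·
  (1,4): δ = 51.12°  ✓
  (1,5): δ = 12.27°  ✓
  (1,6): δ = 29.13°  ✓
  (2,3): δ = 139.27°  ·
  (2,4): δ = 88.32°  ·
  (2,5): δ = 49.47°  ✓
  (2,6): δ = 8.07°  ✓
  (3,4): δ = 129.06°  ·
  (3,5): δ = 90.20°  ·
  (3,6): δ = 48.81°  ✓
  (4,5): δ = 141.15°  ·
  (4,6): δ = 99.75°  ·
  (5,6): δ = 138.60°  ·
antipodal pairs: 9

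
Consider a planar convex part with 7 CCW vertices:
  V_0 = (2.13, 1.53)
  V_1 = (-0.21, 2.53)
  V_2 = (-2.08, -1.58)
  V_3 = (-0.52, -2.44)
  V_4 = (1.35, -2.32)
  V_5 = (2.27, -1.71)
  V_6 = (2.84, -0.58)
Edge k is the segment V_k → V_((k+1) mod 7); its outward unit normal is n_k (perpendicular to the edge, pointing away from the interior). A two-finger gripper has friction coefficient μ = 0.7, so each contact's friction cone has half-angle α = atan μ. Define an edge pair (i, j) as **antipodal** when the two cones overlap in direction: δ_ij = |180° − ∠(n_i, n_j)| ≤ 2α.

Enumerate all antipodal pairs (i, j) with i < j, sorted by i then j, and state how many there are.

α = atan 0.7 = 34.99°;  2α = 69.98°
n_0 = (+0.3930, +0.9196)
n_1 = (-0.9102, +0.4141)
n_2 = (-0.4828, -0.8757)
n_3 = (+0.0640, -0.9979)
n_4 = (+0.5526, -0.8334)
n_5 = (+0.8928, -0.4504)
n_6 = (+0.9478, +0.3189)
  (0,1): δ = 91.33°  ·
  (0,2): δ = 5.73°  ✓
  (0,3): δ = 26.81°  ✓
  (0,4): δ = 56.69°  ✓
  (0,5): δ = 86.37°  ·
  (0,6): δ = 131.74°  ·
  (1,2): δ = 94.40°  ·
  (1,3): δ = 61.86°  ✓
  (1,4): δ = 31.99°  ✓
  (1,5): δ = 2.30°  ✓
  (1,6): δ = 43.06°  ✓
  (2,3): δ = 147.46°  ·
  (2,4): δ = 117.59°  ·
  (2,5): δ = 87.90°  ·
  (2,6): δ = 42.54°  ✓
  (3,4): δ = 150.13°  ·
  (3,5): δ = 120.44°  ·
  (3,6): δ = 75.07°  ·
  (4,5): δ = 150.31°  ·
  (4,6): δ = 104.95°  ·
  (5,6): δ = 134.63°  ·
antipodal pairs: 8

count = 8; pairs: (0,2), (0,3), (0,4), (1,3), (1,4), (1,5), (1,6), (2,6)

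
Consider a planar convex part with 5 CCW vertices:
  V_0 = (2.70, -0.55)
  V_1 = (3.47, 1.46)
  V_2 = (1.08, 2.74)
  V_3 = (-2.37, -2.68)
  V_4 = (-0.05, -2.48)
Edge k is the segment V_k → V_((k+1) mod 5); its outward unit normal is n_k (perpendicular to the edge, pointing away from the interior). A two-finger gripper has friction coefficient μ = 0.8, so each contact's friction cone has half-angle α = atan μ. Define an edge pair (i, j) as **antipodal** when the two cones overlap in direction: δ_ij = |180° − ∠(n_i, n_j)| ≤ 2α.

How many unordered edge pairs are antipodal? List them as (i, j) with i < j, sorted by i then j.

count = 5; pairs: (0,2), (1,3), (1,4), (2,3), (2,4)

α = atan 0.8 = 38.66°;  2α = 77.32°
n_0 = (+0.9338, -0.3577)
n_1 = (+0.4721, +0.8815)
n_2 = (-0.8436, +0.5370)
n_3 = (+0.0859, -0.9963)
n_4 = (+0.5745, -0.8185)
  (0,1): δ = 97.21°  ·
  (0,2): δ = 11.52°  ✓
  (0,3): δ = 115.89°  ·
  (0,4): δ = 146.02°  ·
  (1,2): δ = 94.31°  ·
  (1,3): δ = 33.10°  ✓
  (1,4): δ = 63.23°  ✓
  (2,3): δ = 52.59°  ✓
  (2,4): δ = 22.46°  ✓
  (3,4): δ = 149.87°  ·
antipodal pairs: 5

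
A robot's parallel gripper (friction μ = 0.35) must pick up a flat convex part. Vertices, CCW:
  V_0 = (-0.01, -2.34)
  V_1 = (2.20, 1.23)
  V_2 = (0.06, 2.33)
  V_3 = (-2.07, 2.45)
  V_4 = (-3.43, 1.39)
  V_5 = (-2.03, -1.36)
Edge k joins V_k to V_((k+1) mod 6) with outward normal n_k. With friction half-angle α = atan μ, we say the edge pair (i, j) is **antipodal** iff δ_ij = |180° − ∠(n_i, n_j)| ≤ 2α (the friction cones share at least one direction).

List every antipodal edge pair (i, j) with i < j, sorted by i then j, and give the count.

count = 4; pairs: (0,3), (1,4), (1,5), (2,5)

α = atan 0.35 = 19.29°;  2α = 38.58°
n_0 = (+0.8503, -0.5264)
n_1 = (+0.4572, +0.8894)
n_2 = (+0.0562, +0.9984)
n_3 = (-0.6147, +0.7887)
n_4 = (-0.8912, -0.4537)
n_5 = (-0.4365, -0.8997)
  (0,1): δ = 85.44°  ·
  (0,2): δ = 61.47°  ·
  (0,3): δ = 20.31°  ✓
  (0,4): δ = 58.74°  ·
  (0,5): δ = 95.88°  ·
  (1,2): δ = 156.02°  ·
  (1,3): δ = 114.86°  ·
  (1,4): δ = 35.82°  ✓
  (1,5): δ = 1.32°  ✓
  (2,3): δ = 138.84°  ·
  (2,4): δ = 59.80°  ·
  (2,5): δ = 22.66°  ✓
  (3,4): δ = 100.95°  ·
  (3,5): δ = 63.81°  ·
  (4,5): δ = 142.86°  ·
antipodal pairs: 4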